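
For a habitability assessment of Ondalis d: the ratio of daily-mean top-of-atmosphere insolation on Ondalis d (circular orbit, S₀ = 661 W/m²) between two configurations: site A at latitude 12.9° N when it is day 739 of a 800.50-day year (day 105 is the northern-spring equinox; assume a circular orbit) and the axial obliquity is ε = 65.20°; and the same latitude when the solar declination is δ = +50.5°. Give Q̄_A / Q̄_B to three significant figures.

Q̄_A / Q̄_B ≈ 0.223

— Configuration A (φ=+12.9°):
Solar longitude: λ_s = 360° × (739 − 105)/800.50 = 285.122°.
sin δ = sin 65.20° × sin 285.122° = -0.87634, so δ = -61.204°.
cos H₀ = −tan(+12.9°) tan(-61.204°) = 0.4167, H₀ = 1.1410 rad.
Bracket: H₀ sin φ sin δ + cos φ cos δ sin H₀ = 1.1410×0.22325×-0.87634 + 0.97476×0.48169×0.90905 = -0.223229 + 0.426828 = 0.203599.
Q̄ = (S₀/π) × [bracket] = (661/π) × 0.203599 = 42.838 W/m².
— Configuration B (φ=+12.9°):
cos H₀ = −tan(+12.9°) tan(+50.500°) = -0.2778, H₀ = 1.8523 rad.
Bracket: H₀ sin φ sin δ + cos φ cos δ sin H₀ = 1.8523×0.22325×0.77162 + 0.97476×0.63608×0.96063 = 0.319085 + 0.595615 = 0.914700.
Q̄ = (S₀/π) × [bracket] = (661/π) × 0.914700 = 192.46 W/m².
Ratio Q̄_A / Q̄_B = 42.838 / 192.46 = 0.2226.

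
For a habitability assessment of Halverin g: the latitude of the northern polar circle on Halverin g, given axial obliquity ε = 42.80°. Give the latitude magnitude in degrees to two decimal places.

47.20°

The polar circle is the lowest latitude that experiences at least one full rotation of continuous daylight at the northern-summer solstice; it lies at |φ| = 90° − ε = 90° − 42.80° = 47.20°.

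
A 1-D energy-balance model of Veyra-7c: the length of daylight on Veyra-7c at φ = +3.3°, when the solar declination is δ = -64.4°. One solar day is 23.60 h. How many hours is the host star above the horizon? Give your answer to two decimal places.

10.89 h

cos H₀ = −tan φ · tan δ = −tan(+3.3°) × tan(-64.400°) = 0.1203, so H₀ = 1.4502 rad = 83.09°.
Daylight = 2H₀/(2π) × 23.60 h = (1.4502/π) × 23.60 = 10.89 h.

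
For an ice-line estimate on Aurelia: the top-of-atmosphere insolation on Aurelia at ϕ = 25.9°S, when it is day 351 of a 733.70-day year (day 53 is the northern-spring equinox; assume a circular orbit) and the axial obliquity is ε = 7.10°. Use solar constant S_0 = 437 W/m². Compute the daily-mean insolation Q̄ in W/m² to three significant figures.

Q̄ ≈ 118 W/m²

Solar longitude: L_s = 360° × (351 − 53)/733.70 = 146.218°.
sin δ = sin 7.10° × sin 146.218° = 0.06873, so δ = +3.941°.
cos h₀ = −tan(-25.9°) tan(+3.941°) = 0.0335, h₀ = 1.5373 rad.
Bracket: h₀ sin ϕ sin δ + cos ϕ cos δ sin h₀ = 1.5373×-0.43680×0.06873 + 0.89956×0.99764×0.99944 = -0.046152 + 0.896934 = 0.850782.
Q̄ = (S_0/π) × [bracket] = (437/π) × 0.850782 = 118.3 W/m².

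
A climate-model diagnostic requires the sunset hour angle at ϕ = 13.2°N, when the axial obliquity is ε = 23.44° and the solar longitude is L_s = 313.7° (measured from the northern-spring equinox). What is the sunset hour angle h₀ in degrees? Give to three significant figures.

Solar declination: sin δ = sin ε · sin L_s = sin 23.44° × sin 313.7° = -0.28759, so δ = -16.714°.
cos h₀ = −tan ϕ · tan δ = −tan(+13.2°) × tan(-16.714°) = 0.0704, so h₀ = 1.5003 rad = 85.96°.

h₀ = 86.0°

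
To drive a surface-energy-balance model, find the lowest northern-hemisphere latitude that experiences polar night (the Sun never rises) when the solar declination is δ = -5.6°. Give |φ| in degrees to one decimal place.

|φ| = 84.4°

Polar night requires cos H₀ = −tan φ tan δ ≥ 1, i.e. tan φ tan δ ≤ −1.
The boundary is |tan φ| · |tan δ| = 1, so |φ| = 90° − |δ| = 90° − 5.6° = 84.4° in the northern hemisphere.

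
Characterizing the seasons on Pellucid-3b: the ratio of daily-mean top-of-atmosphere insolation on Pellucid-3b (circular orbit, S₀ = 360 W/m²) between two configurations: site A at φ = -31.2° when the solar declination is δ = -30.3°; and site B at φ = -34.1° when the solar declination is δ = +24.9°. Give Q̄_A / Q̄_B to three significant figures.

— Configuration A (φ=-31.2°):
cos H₀ = −tan(-31.2°) tan(-30.300°) = -0.3539, H₀ = 1.9325 rad.
Bracket: H₀ sin φ sin δ + cos φ cos δ sin H₀ = 1.9325×-0.51803×-0.50453 + 0.85536×0.86340×0.93528 = 0.505081 + 0.690721 = 1.195802.
Q̄ = (S₀/π) × [bracket] = (360/π) × 1.195802 = 137.03 W/m².
— Configuration B (φ=-34.1°):
cos H₀ = −tan(-34.1°) tan(+24.900°) = 0.3143, H₀ = 1.2511 rad.
Bracket: H₀ sin φ sin δ + cos φ cos δ sin H₀ = 1.2511×-0.56064×0.42104 + 0.82806×0.90704×0.94933 = -0.295324 + 0.713026 = 0.417702.
Q̄ = (S₀/π) × [bracket] = (360/π) × 0.417702 = 47.865 W/m².
Ratio Q̄_A / Q̄_B = 137.03 / 47.865 = 2.863.

Q̄_A / Q̄_B ≈ 2.86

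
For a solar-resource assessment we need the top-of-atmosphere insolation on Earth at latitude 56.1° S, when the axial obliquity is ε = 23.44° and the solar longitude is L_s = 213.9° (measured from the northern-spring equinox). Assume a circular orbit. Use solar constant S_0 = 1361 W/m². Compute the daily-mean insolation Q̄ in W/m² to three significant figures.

Solar declination: sin δ = sin ε · sin L_s = sin 23.44° × sin 213.9° = -0.22186, so δ = -12.819°.
cos h₀ = −tan(-56.1°) tan(-12.819°) = -0.3386, h₀ = 1.9162 rad.
Bracket: h₀ sin ϕ sin δ + cos ϕ cos δ sin h₀ = 1.9162×-0.83001×-0.22186 + 0.55775×0.97508×0.94093 = 0.352861 + 0.511726 = 0.864587.
Q̄ = (S_0/π) × [bracket] = (1361/π) × 0.864587 = 374.6 W/m².

Q̄ ≈ 375 W/m²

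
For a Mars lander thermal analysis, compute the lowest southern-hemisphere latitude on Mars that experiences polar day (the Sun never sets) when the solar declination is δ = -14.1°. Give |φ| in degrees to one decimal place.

|φ| = 75.9°

Polar day requires cos H₀ = −tan φ tan δ ≤ −1, i.e. tan φ tan δ ≥ 1.
The boundary is |tan φ| · |tan δ| = 1, so |φ| = 90° − |δ| = 90° − 14.1° = 75.9° in the southern hemisphere.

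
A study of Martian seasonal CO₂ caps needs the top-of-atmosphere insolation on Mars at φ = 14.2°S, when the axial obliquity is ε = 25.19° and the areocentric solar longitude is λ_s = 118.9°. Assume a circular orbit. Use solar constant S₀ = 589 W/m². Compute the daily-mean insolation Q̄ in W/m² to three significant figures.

sin δ = sin 25.19° × sin 118.9° = 0.37262, so δ = +21.877°.
cos H₀ = −tan(-14.2°) tan(+21.877°) = 0.1016, H₀ = 1.4690 rad.
Bracket: H₀ sin φ sin δ + cos φ cos δ sin H₀ = 1.4690×-0.24531×0.37262 + 0.96945×0.92799×0.99482 = -0.134277 + 0.894980 = 0.760703.
Q̄ = (S₀/π) × [bracket] = (589/π) × 0.760703 = 142.6 W/m².

Q̄ ≈ 143 W/m²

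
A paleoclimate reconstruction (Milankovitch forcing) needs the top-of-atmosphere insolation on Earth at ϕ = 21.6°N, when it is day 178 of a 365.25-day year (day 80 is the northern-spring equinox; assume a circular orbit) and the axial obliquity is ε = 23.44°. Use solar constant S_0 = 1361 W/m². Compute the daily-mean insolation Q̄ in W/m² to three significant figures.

Q̄ ≈ 474 W/m²

Solar longitude: L_s = 360° × (178 − 80)/365.25 = 96.591°.
sin δ = sin 23.44° × sin 96.591° = 0.39516, so δ = +23.276°.
cos h₀ = −tan(+21.6°) tan(+23.276°) = -0.1703, h₀ = 1.7419 rad.
Bracket: h₀ sin ϕ sin δ + cos ϕ cos δ sin h₀ = 1.7419×0.36812×0.39516 + 0.92978×0.91861×0.98539 = 0.253388 + 0.841627 = 1.095015.
Q̄ = (S_0/π) × [bracket] = (1361/π) × 1.095015 = 474.4 W/m².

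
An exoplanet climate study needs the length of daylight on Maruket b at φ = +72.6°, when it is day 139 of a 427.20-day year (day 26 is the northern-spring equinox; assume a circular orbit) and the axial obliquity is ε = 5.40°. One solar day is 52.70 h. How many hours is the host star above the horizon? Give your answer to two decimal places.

31.47 h

Solar longitude: λ_s = 360° × (139 − 26)/427.20 = 95.225°.
sin δ = sin 5.40° × sin 95.225° = 0.09372, so δ = +5.377°.
cos H₀ = −tan φ · tan δ = −tan(+72.6°) × tan(+5.377°) = -0.3004, so H₀ = 1.8759 rad = 107.48°.
Daylight = 2H₀/(2π) × 52.70 h = (1.8759/π) × 52.70 = 31.47 h.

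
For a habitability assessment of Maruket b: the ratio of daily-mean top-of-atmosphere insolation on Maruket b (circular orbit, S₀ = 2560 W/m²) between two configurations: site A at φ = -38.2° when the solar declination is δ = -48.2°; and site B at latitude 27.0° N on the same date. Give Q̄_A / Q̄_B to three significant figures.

Q̄_A / Q̄_B ≈ 9.09

— Configuration A (φ=-38.2°):
cos H₀ = −tan(-38.2°) tan(-48.200°) = -0.8801, H₀ = 2.6469 rad.
Bracket: H₀ sin φ sin δ + cos φ cos δ sin H₀ = 2.6469×-0.61841×-0.74548 + 0.78586×0.66653×0.47474 = 1.220253 + 0.248668 = 1.468921.
Q̄ = (S₀/π) × [bracket] = (2560/π) × 1.468921 = 1197.0 W/m².
— Configuration B (φ=+27.0°):
cos H₀ = −tan(+27.0°) tan(-48.200°) = 0.5699, H₀ = 0.9644 rad.
Bracket: H₀ sin φ sin δ + cos φ cos δ sin H₀ = 0.9644×0.45399×-0.74548 + 0.89101×0.66653×0.82173 = -0.326392 + 0.488013 = 0.161621.
Q̄ = (S₀/π) × [bracket] = (2560/π) × 0.161621 = 131.70 W/m².
Ratio Q̄_A / Q̄_B = 1197.0 / 131.70 = 9.089.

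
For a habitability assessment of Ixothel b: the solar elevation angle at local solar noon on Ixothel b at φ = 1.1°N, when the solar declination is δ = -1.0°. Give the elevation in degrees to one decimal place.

At local noon the hour angle is zero, so the zenith angle equals |φ − δ| = |+1.1° − (-1.000°)| = 2.100°.
Elevation = 90° − 2.100° = 87.9°.

87.9°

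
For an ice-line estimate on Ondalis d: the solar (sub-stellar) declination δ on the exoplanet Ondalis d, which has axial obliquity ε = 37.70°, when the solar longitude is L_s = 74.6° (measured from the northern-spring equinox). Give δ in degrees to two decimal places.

δ = +36.13°

sin δ = sin ε · sin L_s = sin 37.70° × sin 74.6° = 0.589570.
δ = arcsin(0.589570) = +36.13°.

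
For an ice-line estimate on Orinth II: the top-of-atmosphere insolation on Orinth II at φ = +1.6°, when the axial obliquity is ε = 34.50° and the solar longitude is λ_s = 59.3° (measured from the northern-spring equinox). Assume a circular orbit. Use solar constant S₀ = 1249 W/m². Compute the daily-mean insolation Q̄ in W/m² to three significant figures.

Solar declination: sin δ = sin ε · sin λ_s = sin 34.50° × sin 59.3° = 0.48703, so δ = +29.145°.
cos H₀ = −tan(+1.6°) tan(+29.145°) = -0.0156, H₀ = 1.5864 rad.
Bracket: H₀ sin φ sin δ + cos φ cos δ sin H₀ = 1.5864×0.02792×0.48703 + 0.99961×0.87339×0.99988 = 0.021572 + 0.872945 = 0.894517.
Q̄ = (S₀/π) × [bracket] = (1249/π) × 0.894517 = 355.6 W/m².

Q̄ ≈ 356 W/m²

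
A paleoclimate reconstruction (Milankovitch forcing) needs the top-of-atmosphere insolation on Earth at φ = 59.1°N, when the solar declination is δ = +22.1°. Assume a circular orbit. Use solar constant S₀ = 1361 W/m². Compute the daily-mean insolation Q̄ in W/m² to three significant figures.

cos H₀ = −tan(+59.1°) tan(+22.100°) = -0.6785, H₀ = 2.3165 rad.
Bracket: H₀ sin φ sin δ + cos φ cos δ sin H₀ = 2.3165×0.85806×0.37622 + 0.51354×0.92653×0.73463 = 0.747811 + 0.349544 = 1.097355.
Q̄ = (S₀/π) × [bracket] = (1361/π) × 1.097355 = 475.4 W/m².

Q̄ ≈ 475 W/m²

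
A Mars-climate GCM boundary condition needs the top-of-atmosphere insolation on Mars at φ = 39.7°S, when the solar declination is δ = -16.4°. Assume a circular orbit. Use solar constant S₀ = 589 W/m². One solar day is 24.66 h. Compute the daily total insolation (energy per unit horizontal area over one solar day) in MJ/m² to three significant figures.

cos H₀ = −tan(-39.7°) tan(-16.400°) = -0.2443, H₀ = 1.8176 rad.
Bracket: H₀ sin φ sin δ + cos φ cos δ sin H₀ = 1.8176×-0.63877×-0.28234 + 0.76940×0.95931×0.96969 = 0.327805 + 0.715722 = 1.043527.
Q̄ = (S₀/π) × [bracket] = (589/π) × 1.043527 = 195.65 W/m².
Daily total = Q̄ × 24.66 h × 3600 s/h = 195.65 × 24.66 × 3600 / 10⁶ = 17.37 MJ/m².

17.4 MJ/m²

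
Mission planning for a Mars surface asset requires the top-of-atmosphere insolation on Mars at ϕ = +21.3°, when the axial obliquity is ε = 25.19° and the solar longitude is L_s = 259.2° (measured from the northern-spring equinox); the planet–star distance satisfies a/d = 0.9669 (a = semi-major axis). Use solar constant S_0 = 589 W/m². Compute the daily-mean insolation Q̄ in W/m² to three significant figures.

Solar declination: sin δ = sin ε · sin L_s = sin 25.19° × sin 259.2° = -0.41808, so δ = -24.714°.
cos h₀ = −tan(+21.3°) tan(-24.714°) = 0.1794, h₀ = 1.3904 rad.
Bracket: h₀ sin ϕ sin δ + cos ϕ cos δ sin h₀ = 1.3904×0.36325×-0.41808 + 0.93169×0.90841×0.98377 = -0.211157 + 0.832620 = 0.621463.
Inverse-square distance factor (a/d)² = 0.9669² = 0.934896.
Q̄ = (S_0/π) × 0.934896 × [bracket] = (589/π) × 0.934896 × 0.621463 = 108.9 W/m².

Q̄ ≈ 109 W/m²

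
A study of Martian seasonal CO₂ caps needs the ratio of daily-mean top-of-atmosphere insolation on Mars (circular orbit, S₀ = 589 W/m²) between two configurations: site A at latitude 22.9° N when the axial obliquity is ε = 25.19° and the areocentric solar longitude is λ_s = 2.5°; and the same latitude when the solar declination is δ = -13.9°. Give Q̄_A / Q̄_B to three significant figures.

Q̄_A / Q̄_B ≈ 1.24

— Configuration A (φ=+22.9°):
sin δ = sin 25.19° × sin 2.5° = 0.01857, so δ = +1.064°.
cos H₀ = −tan(+22.9°) tan(+1.064°) = -0.0078, H₀ = 1.5786 rad.
Bracket: H₀ sin φ sin δ + cos φ cos δ sin H₀ = 1.5786×0.38912×0.01857 + 0.92119×0.99983×0.99997 = 0.011407 + 0.921006 = 0.932413.
Q̄ = (S₀/π) × [bracket] = (589/π) × 0.932413 = 174.81 W/m².
— Configuration B (φ=+22.9°):
cos H₀ = −tan(+22.9°) tan(-13.900°) = 0.1045, H₀ = 1.4661 rad.
Bracket: H₀ sin φ sin δ + cos φ cos δ sin H₀ = 1.4661×0.38912×-0.24023 + 0.92119×0.97072×0.99452 = -0.137049 + 0.889317 = 0.752268.
Q̄ = (S₀/π) × [bracket] = (589/π) × 0.752268 = 141.04 W/m².
Ratio Q̄_A / Q̄_B = 174.81 / 141.04 = 1.239.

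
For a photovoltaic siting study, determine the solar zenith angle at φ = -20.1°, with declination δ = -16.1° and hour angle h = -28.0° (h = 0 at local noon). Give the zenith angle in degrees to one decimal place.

θ_z = 26.9°

cos θ_z = sin φ sin δ + cos φ cos δ cos h = 0.095302 + 0.796650 = 0.891952.
θ_z = arccos(0.891952) = 26.9°.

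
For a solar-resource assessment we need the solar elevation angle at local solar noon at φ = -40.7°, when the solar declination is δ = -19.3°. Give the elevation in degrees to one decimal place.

At local noon the hour angle is zero, so the zenith angle equals |φ − δ| = |-40.7° − (-19.300°)| = 21.400°.
Elevation = 90° − 21.400° = 68.6°.

68.6°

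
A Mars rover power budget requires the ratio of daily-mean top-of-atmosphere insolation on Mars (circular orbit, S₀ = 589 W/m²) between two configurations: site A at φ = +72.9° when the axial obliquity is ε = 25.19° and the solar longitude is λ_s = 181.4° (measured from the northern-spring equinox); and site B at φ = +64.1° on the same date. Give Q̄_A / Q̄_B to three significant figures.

— Configuration A (φ=+72.9°):
Solar declination: sin δ = sin ε · sin λ_s = sin 25.19° × sin 181.4° = -0.01040, so δ = -0.596°.
cos H₀ = −tan(+72.9°) tan(-0.596°) = 0.0338, H₀ = 1.5370 rad.
Bracket: H₀ sin φ sin δ + cos φ cos δ sin H₀ = 1.5370×0.95579×-0.01040 + 0.29404×0.99995×0.99943 = -0.015278 + 0.293858 = 0.278580.
Q̄ = (S₀/π) × [bracket] = (589/π) × 0.278580 = 52.229 W/m².
— Configuration B (φ=+64.1°):
cos H₀ = −tan(+64.1°) tan(-0.596°) = 0.0214, H₀ = 1.5494 rad.
Bracket: H₀ sin φ sin δ + cos φ cos δ sin H₀ = 1.5494×0.89956×-0.01040 + 0.43680×0.99995×0.99977 = -0.014495 + 0.436678 = 0.422183.
Q̄ = (S₀/π) × [bracket] = (589/π) × 0.422183 = 79.153 W/m².
Ratio Q̄_A / Q̄_B = 52.229 / 79.153 = 0.6598.

Q̄_A / Q̄_B ≈ 0.660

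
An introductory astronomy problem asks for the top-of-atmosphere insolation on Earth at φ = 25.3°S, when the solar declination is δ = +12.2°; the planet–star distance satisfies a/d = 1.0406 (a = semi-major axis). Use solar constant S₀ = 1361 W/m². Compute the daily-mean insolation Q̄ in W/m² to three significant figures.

cos H₀ = −tan(-25.3°) tan(+12.200°) = 0.1022, H₀ = 1.4684 rad.
Bracket: H₀ sin φ sin δ + cos φ cos δ sin H₀ = 1.4684×-0.42736×0.21132 + 0.90408×0.97742×0.99476 = -0.132611 + 0.879035 = 0.746424.
Inverse-square distance factor (a/d)² = 1.0406² = 1.082848.
Q̄ = (S₀/π) × 1.082848 × [bracket] = (1361/π) × 1.082848 × 0.746424 = 350.2 W/m².

Q̄ ≈ 350 W/m²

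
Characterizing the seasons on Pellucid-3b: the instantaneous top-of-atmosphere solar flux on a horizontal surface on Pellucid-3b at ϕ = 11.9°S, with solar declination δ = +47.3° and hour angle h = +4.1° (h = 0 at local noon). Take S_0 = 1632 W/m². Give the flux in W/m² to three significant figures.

cos θ_z = sin ϕ sin δ + cos ϕ cos δ cos h = -0.151542 + 0.661887 = 0.510345.
Flux = S_0 · cos θ_z = 1632 × 0.510345 = 832.9 W/m².

833 W/m²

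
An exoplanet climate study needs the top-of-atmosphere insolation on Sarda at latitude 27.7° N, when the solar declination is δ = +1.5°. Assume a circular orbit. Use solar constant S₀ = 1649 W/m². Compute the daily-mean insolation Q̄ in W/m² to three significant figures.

Q̄ ≈ 475 W/m²

cos H₀ = −tan(+27.7°) tan(+1.500°) = -0.0137, H₀ = 1.5845 rad.
Bracket: H₀ sin φ sin δ + cos φ cos δ sin H₀ = 1.5845×0.46484×0.02618 + 0.88539×0.99966×0.99991 = 0.019283 + 0.885009 = 0.904292.
Q̄ = (S₀/π) × [bracket] = (1649/π) × 0.904292 = 474.7 W/m².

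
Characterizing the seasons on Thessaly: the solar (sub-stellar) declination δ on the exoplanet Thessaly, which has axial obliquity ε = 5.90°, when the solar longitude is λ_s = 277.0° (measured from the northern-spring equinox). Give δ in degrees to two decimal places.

δ = -5.86°

sin δ = sin ε · sin λ_s = sin 5.90° × sin 277.0° = -0.102026.
δ = arcsin(-0.102026) = -5.86°.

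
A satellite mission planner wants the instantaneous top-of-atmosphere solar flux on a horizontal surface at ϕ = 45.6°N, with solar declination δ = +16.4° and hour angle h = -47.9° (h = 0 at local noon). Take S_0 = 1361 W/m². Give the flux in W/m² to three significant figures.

887 W/m²

cos θ_z = sin ϕ sin δ + cos ϕ cos δ cos h = 0.201725 + 0.449988 = 0.651713.
Flux = S_0 · cos θ_z = 1361 × 0.651713 = 887.0 W/m².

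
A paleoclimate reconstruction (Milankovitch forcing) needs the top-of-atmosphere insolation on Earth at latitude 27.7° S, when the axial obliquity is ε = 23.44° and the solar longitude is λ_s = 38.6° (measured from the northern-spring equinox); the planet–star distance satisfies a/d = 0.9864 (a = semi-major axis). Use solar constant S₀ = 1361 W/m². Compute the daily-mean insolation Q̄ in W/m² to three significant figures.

Solar declination: sin δ = sin ε · sin λ_s = sin 23.44° × sin 38.6° = 0.24817, so δ = +14.369°.
cos H₀ = −tan(-27.7°) tan(+14.369°) = 0.1345, H₀ = 1.4359 rad.
Bracket: H₀ sin φ sin δ + cos φ cos δ sin H₀ = 1.4359×-0.46484×0.24817 + 0.88539×0.96872×0.99091 = -0.165644 + 0.849899 = 0.684255.
Inverse-square distance factor (a/d)² = 0.9864² = 0.972985.
Q̄ = (S₀/π) × 0.972985 × [bracket] = (1361/π) × 0.972985 × 0.684255 = 288.4 W/m².

Q̄ ≈ 288 W/m²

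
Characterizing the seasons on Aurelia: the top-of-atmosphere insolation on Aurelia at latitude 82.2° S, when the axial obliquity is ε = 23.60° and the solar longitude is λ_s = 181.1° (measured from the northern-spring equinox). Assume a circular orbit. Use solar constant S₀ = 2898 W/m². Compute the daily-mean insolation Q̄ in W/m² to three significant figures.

Q̄ ≈ 136 W/m²

Solar declination: sin δ = sin ε · sin λ_s = sin 23.60° × sin 181.1° = -0.00769, so δ = -0.440°.
cos H₀ = −tan(-82.2°) tan(-0.440°) = -0.0561, H₀ = 1.6269 rad.
Bracket: H₀ sin φ sin δ + cos φ cos δ sin H₀ = 1.6269×-0.99075×-0.00769 + 0.13572×0.99997×0.99842 = 0.012395 + 0.135501 = 0.147896.
Q̄ = (S₀/π) × [bracket] = (2898/π) × 0.147896 = 136.4 W/m².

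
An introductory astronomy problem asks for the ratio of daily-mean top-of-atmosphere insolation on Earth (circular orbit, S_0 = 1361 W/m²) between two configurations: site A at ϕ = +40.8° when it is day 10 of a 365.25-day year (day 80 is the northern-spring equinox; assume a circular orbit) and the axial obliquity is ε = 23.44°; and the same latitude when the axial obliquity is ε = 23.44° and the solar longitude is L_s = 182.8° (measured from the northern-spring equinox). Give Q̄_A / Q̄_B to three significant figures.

Q̄_A / Q̄_B ≈ 0.494

— Configuration A (ϕ=+40.8°):
Solar longitude: L_s = 360° × (10 − 80)/365.25 = -68.994°, i.e. -68.994° + 360° = 291.006°.
sin δ = sin 23.44° × sin 291.006° = -0.37135, so δ = -21.799°.
cos h₀ = −tan(+40.8°) tan(-21.799°) = 0.3452, h₀ = 1.2183 rad.
Bracket: h₀ sin ϕ sin δ + cos ϕ cos δ sin h₀ = 1.2183×0.65342×-0.37135 + 0.75700×0.92849×0.93852 = -0.295617 + 0.659655 = 0.364038.
Q̄ = (S_0/π) × [bracket] = (1361/π) × 0.364038 = 157.71 W/m².
— Configuration B (ϕ=+40.8°):
Solar declination: sin δ = sin ε · sin L_s = sin 23.44° × sin 182.8° = -0.01943, so δ = -1.113°.
cos h₀ = −tan(+40.8°) tan(-1.113°) = 0.0168, h₀ = 1.5540 rad.
Bracket: h₀ sin ϕ sin δ + cos ϕ cos δ sin h₀ = 1.5540×0.65342×-0.01943 + 0.75700×0.99981×0.99986 = -0.019730 + 0.756750 = 0.737020.
Q̄ = (S_0/π) × [bracket] = (1361/π) × 0.737020 = 319.29 W/m².
Ratio Q̄_A / Q̄_B = 157.71 / 319.29 = 0.4939.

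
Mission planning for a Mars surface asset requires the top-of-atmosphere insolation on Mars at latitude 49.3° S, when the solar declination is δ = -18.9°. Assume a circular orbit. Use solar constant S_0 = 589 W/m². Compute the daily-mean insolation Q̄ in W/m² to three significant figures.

cos h₀ = −tan(-49.3°) tan(-18.900°) = -0.3980, h₀ = 1.9802 rad.
Bracket: h₀ sin ϕ sin δ + cos ϕ cos δ sin h₀ = 1.9802×-0.75813×-0.32392 + 0.65210×0.94609×0.91736 = 0.486285 + 0.565961 = 1.052246.
Q̄ = (S_0/π) × [bracket] = (589/π) × 1.052246 = 197.3 W/m².

Q̄ ≈ 197 W/m²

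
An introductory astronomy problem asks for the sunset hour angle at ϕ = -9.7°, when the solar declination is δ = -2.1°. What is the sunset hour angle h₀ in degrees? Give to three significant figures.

cos h₀ = −tan ϕ · tan δ = −tan(-9.7°) × tan(-2.100°) = -0.0063, so h₀ = 1.5771 rad = 90.36°.

h₀ = 90.4°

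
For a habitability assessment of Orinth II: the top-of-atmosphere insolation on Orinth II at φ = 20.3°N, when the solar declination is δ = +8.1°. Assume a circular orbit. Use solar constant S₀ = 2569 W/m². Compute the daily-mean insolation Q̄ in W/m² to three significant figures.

Q̄ ≈ 823 W/m²

cos H₀ = −tan(+20.3°) tan(+8.100°) = -0.0526, H₀ = 1.6235 rad.
Bracket: H₀ sin φ sin δ + cos φ cos δ sin H₀ = 1.6235×0.34694×0.14090 + 0.93789×0.99002×0.99861 = 0.079363 + 0.927239 = 1.006602.
Q̄ = (S₀/π) × [bracket] = (2569/π) × 1.006602 = 823.1 W/m².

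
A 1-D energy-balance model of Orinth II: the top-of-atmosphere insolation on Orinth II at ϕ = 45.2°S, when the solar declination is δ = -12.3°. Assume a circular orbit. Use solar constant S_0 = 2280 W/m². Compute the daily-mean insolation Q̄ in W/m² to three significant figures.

cos h₀ = −tan(-45.2°) tan(-12.300°) = -0.2196, h₀ = 1.7922 rad.
Bracket: h₀ sin ϕ sin δ + cos ϕ cos δ sin h₀ = 1.7922×-0.70957×-0.21303 + 0.70463×0.97705×0.97560 = 0.270908 + 0.671660 = 0.942568.
Q̄ = (S_0/π) × [bracket] = (2280/π) × 0.942568 = 684.1 W/m².

Q̄ ≈ 684 W/m²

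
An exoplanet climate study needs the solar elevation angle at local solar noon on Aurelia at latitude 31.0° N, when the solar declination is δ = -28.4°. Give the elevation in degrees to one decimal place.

At local noon the hour angle is zero, so the zenith angle equals |φ − δ| = |+31.0° − (-28.400°)| = 59.400°.
Elevation = 90° − 59.400° = 30.6°.

30.6°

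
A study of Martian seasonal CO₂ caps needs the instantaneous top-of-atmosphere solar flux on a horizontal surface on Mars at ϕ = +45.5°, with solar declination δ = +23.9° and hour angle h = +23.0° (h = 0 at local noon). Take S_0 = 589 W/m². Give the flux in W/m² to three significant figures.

518 W/m²

cos θ_z = sin ϕ sin δ + cos ϕ cos δ cos h = 0.288967 + 0.589868 = 0.878835.
Flux = S_0 · cos θ_z = 589 × 0.878835 = 517.6 W/m².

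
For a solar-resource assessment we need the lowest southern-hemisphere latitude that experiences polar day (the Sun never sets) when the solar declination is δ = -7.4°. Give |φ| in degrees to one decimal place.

|φ| = 82.6°

Polar day requires cos H₀ = −tan φ tan δ ≤ −1, i.e. tan φ tan δ ≥ 1.
The boundary is |tan φ| · |tan δ| = 1, so |φ| = 90° − |δ| = 90° − 7.4° = 82.6° in the southern hemisphere.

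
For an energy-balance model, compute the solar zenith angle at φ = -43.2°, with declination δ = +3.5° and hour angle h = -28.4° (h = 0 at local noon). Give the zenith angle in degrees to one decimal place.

θ_z = 53.3°

cos θ_z = sin φ sin δ + cos φ cos δ cos h = -0.041791 + 0.640040 = 0.598249.
θ_z = arccos(0.598249) = 53.3°.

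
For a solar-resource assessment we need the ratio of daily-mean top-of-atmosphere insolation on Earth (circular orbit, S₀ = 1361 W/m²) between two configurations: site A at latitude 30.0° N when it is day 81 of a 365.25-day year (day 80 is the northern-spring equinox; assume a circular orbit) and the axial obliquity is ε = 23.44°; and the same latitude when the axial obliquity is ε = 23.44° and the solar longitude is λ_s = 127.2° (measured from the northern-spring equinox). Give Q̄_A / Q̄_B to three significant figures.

Q̄_A / Q̄_B ≈ 0.803

— Configuration A (φ=+30.0°):
Solar longitude: λ_s = 360° × (81 − 80)/365.25 = 0.986°.
sin δ = sin 23.44° × sin 0.986° = 0.00684, so δ = +0.392°.
cos H₀ = −tan(+30.0°) tan(+0.392°) = -0.0040, H₀ = 1.5747 rad.
Bracket: H₀ sin φ sin δ + cos φ cos δ sin H₀ = 1.5747×0.50000×0.00684 + 0.86603×0.99998×0.99999 = 0.005385 + 0.866004 = 0.871389.
Q̄ = (S₀/π) × [bracket] = (1361/π) × 0.871389 = 377.50 W/m².
— Configuration B (φ=+30.0°):
Solar declination: sin δ = sin ε · sin λ_s = sin 23.44° × sin 127.2° = 0.31685, so δ = +18.473°.
cos H₀ = −tan(+30.0°) tan(+18.473°) = -0.1929, H₀ = 1.7649 rad.
Bracket: H₀ sin φ sin δ + cos φ cos δ sin H₀ = 1.7649×0.50000×0.31685 + 0.86603×0.94848×0.98122 = 0.279604 + 0.805986 = 1.085590.
Q̄ = (S₀/π) × [bracket] = (1361/π) × 1.085590 = 470.30 W/m².
Ratio Q̄_A / Q̄_B = 377.50 / 470.30 = 0.8027.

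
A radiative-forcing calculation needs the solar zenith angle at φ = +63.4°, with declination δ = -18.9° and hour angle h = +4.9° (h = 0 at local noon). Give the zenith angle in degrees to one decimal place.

θ_z = 82.4°

cos θ_z = sin φ sin δ + cos φ cos δ cos h = -0.289632 + 0.422070 = 0.132438.
θ_z = arccos(0.132438) = 82.4°.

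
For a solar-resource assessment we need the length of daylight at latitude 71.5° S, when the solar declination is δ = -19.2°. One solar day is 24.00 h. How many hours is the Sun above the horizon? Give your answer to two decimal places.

24.00 h

Sunrise equation: cos H₀ = −tan φ · tan δ = -1.0408 ≤ −1, so the Sun never sets (polar day) and H₀ = π.
Daylight = 2H₀/(2π) × 24.00 h = (3.1416/π) × 24.00 = 24.00 h.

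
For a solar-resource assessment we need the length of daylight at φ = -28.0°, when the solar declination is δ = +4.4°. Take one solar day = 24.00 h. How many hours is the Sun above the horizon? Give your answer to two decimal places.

11.69 h

cos H₀ = −tan φ · tan δ = −tan(-28.0°) × tan(+4.400°) = 0.0409, so H₀ = 1.5299 rad = 87.66°.
Daylight = 2H₀/(2π) × 24.00 h = (1.5299/π) × 24.00 = 11.69 h.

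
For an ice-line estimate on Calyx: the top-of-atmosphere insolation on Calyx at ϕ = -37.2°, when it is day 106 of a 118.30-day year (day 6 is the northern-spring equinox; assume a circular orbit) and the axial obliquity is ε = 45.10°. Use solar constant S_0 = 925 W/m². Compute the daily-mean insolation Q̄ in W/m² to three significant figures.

Solar longitude: L_s = 360° × (106 − 6)/118.30 = 304.311°.
sin δ = sin 45.10° × sin 304.311° = -0.58508, so δ = -35.809°.
cos h₀ = −tan(-37.2°) tan(-35.809°) = -0.5476, h₀ = 2.1503 rad.
Bracket: h₀ sin ϕ sin δ + cos ϕ cos δ sin h₀ = 2.1503×-0.60460×-0.58508 + 0.79653×0.81097×0.83673 = 0.760646 + 0.540496 = 1.301142.
Q̄ = (S_0/π) × [bracket] = (925/π) × 1.301142 = 383.1 W/m².

Q̄ ≈ 383 W/m²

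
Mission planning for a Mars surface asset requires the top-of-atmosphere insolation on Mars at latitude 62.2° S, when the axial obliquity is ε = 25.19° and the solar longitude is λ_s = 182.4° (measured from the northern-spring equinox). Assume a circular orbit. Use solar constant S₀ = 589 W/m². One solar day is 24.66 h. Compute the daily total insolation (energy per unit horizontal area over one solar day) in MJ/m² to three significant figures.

Solar declination: sin δ = sin ε · sin λ_s = sin 25.19° × sin 182.4° = -0.01782, so δ = -1.021°.
cos H₀ = −tan(-62.2°) tan(-1.021°) = -0.0338, H₀ = 1.6046 rad.
Bracket: H₀ sin φ sin δ + cos φ cos δ sin H₀ = 1.6046×-0.88458×-0.01782 + 0.46639×0.99984×0.99943 = 0.025294 + 0.466050 = 0.491344.
Q̄ = (S₀/π) × [bracket] = (589/π) × 0.491344 = 92.119 W/m².
Daily total = Q̄ × 24.66 h × 3600 s/h = 92.119 × 24.66 × 3600 / 10⁶ = 8.178 MJ/m².

8.18 MJ/m²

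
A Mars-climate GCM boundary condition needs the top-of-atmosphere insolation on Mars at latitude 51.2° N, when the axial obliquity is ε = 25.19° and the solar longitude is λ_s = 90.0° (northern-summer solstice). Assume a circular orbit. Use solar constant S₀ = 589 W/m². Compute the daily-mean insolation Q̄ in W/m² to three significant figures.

Q̄ ≈ 223 W/m²

Solar declination: sin δ = sin ε · sin λ_s = sin 25.19° × sin 90.0° = 0.42562, so δ = +25.190°.
cos H₀ = −tan(+51.2°) tan(+25.190°) = -0.5850, H₀ = 2.1957 rad.
Bracket: H₀ sin φ sin δ + cos φ cos δ sin H₀ = 2.1957×0.77934×0.42562 + 0.62660×0.90490×0.81103 = 0.728320 + 0.459862 = 1.188182.
Q̄ = (S₀/π) × [bracket] = (589/π) × 1.188182 = 222.8 W/m².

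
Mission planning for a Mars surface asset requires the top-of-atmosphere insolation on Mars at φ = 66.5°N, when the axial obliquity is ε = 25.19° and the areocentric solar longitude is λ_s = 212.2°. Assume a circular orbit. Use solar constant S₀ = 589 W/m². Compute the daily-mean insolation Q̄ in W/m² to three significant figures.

Q̄ ≈ 22.3 W/m²

sin δ = sin 25.19° × sin 212.2° = -0.22680, so δ = -13.109°.
cos H₀ = −tan(+66.5°) tan(-13.109°) = 0.5356, H₀ = 1.0056 rad.
Bracket: H₀ sin φ sin δ + cos φ cos δ sin H₀ = 1.0056×0.91706×-0.22680 + 0.39875×0.97394×0.84449 = -0.209154 + 0.327965 = 0.118811.
Q̄ = (S₀/π) × [bracket] = (589/π) × 0.118811 = 22.28 W/m².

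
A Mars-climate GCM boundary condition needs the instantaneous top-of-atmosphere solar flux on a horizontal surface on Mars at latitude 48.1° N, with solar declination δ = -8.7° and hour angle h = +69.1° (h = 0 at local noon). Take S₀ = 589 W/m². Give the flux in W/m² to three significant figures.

cos θ_z = sin φ sin δ + cos φ cos δ cos h = -0.112585 + 0.235500 = 0.122915.
Flux = S₀ · cos θ_z = 589 × 0.122915 = 72.40 W/m².

72.4 W/m²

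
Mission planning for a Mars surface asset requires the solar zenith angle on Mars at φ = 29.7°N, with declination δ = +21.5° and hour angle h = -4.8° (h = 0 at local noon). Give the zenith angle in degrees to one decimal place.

cos θ_z = sin φ sin δ + cos φ cos δ cos h = 0.181586 + 0.805356 = 0.986942.
θ_z = arccos(0.986942) = 9.3°.

θ_z = 9.3°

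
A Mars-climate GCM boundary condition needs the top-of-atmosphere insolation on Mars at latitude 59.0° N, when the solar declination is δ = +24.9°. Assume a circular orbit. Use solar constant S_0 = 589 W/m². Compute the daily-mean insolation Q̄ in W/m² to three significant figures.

cos h₀ = −tan(+59.0°) tan(+24.900°) = -0.7725, h₀ = 2.4536 rad.
Bracket: h₀ sin ϕ sin δ + cos ϕ cos δ sin h₀ = 2.4536×0.85717×0.42104 + 0.51504×0.90704×0.63497 = 0.885511 + 0.296634 = 1.182145.
Q̄ = (S_0/π) × [bracket] = (589/π) × 1.182145 = 221.6 W/m².

Q̄ ≈ 222 W/m²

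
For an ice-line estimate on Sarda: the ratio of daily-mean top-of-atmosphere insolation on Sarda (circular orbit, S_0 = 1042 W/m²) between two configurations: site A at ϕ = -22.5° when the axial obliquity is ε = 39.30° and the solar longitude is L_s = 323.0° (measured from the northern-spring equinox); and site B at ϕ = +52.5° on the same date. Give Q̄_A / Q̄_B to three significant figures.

Q̄_A / Q̄_B ≈ 6.40

— Configuration A (ϕ=-22.5°):
Solar declination: sin δ = sin ε · sin L_s = sin 39.30° × sin 323.0° = -0.38118, so δ = -22.407°.
cos h₀ = −tan(-22.5°) tan(-22.407°) = -0.1708, h₀ = 1.7424 rad.
Bracket: h₀ sin ϕ sin δ + cos ϕ cos δ sin h₀ = 1.7424×-0.38268×-0.38118 + 0.92388×0.92450×0.98531 = 0.254164 + 0.841580 = 1.095744.
Q̄ = (S_0/π) × [bracket] = (1042/π) × 1.095744 = 363.44 W/m².
— Configuration B (ϕ=+52.5°):
cos h₀ = −tan(+52.5°) tan(-22.407°) = 0.5373, h₀ = 1.0035 rad.
Bracket: h₀ sin ϕ sin δ + cos ϕ cos δ sin h₀ = 1.0035×0.79335×-0.38118 + 0.60876×0.92450×0.84337 = -0.303468 + 0.474647 = 0.171179.
Q̄ = (S_0/π) × [bracket] = (1042/π) × 0.171179 = 56.776 W/m².
Ratio Q̄_A / Q̄_B = 363.44 / 56.776 = 6.401.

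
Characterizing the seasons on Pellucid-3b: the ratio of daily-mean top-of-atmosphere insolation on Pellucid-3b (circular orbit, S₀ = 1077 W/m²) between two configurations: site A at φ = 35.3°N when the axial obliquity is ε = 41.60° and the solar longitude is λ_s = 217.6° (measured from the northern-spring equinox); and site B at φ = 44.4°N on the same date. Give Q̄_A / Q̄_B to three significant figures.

— Configuration A (φ=+35.3°):
Solar declination: sin δ = sin ε · sin λ_s = sin 41.60° × sin 217.6° = -0.40509, so δ = -23.897°.
cos H₀ = −tan(+35.3°) tan(-23.897°) = 0.3137, H₀ = 1.2517 rad.
Bracket: H₀ sin φ sin δ + cos φ cos δ sin H₀ = 1.2517×0.57786×-0.40509 + 0.81614×0.91428×0.94952 = -0.293005 + 0.708513 = 0.415508.
Q̄ = (S₀/π) × [bracket] = (1077/π) × 0.415508 = 142.44 W/m².
— Configuration B (φ=+44.4°):
cos H₀ = −tan(+44.4°) tan(-23.897°) = 0.4339, H₀ = 1.1220 rad.
Bracket: H₀ sin φ sin δ + cos φ cos δ sin H₀ = 1.1220×0.69966×-0.40509 + 0.71447×0.91428×0.90097 = -0.318003 + 0.588537 = 0.270534.
Q̄ = (S₀/π) × [bracket] = (1077/π) × 0.270534 = 92.744 W/m².
Ratio Q̄_A / Q̄_B = 142.44 / 92.744 = 1.536.

Q̄_A / Q̄_B ≈ 1.54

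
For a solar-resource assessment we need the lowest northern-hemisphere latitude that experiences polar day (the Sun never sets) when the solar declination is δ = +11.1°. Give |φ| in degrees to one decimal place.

|φ| = 78.9°

Polar day requires cos H₀ = −tan φ tan δ ≤ −1, i.e. tan φ tan δ ≥ 1.
The boundary is |tan φ| · |tan δ| = 1, so |φ| = 90° − |δ| = 90° − 11.1° = 78.9° in the northern hemisphere.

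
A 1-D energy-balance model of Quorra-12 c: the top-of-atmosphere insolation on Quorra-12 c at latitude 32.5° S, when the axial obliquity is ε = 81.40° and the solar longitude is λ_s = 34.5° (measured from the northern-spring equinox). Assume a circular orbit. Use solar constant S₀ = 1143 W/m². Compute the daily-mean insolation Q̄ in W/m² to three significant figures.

Solar declination: sin δ = sin ε · sin λ_s = sin 81.40° × sin 34.5° = 0.56004, so δ = +34.058°.
cos H₀ = −tan(-32.5°) tan(+34.058°) = 0.4307, H₀ = 1.1256 rad.
Bracket: H₀ sin φ sin δ + cos φ cos δ sin H₀ = 1.1256×-0.53730×0.56004 + 0.84339×0.82847×0.90252 = -0.338704 + 0.630612 = 0.291908.
Q̄ = (S₀/π) × [bracket] = (1143/π) × 0.291908 = 106.2 W/m².

Q̄ ≈ 106 W/m²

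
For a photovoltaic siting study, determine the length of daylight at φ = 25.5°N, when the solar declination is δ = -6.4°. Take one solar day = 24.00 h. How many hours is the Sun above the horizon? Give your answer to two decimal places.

cos H₀ = −tan φ · tan δ = −tan(+25.5°) × tan(-6.400°) = 0.0535, so H₀ = 1.5173 rad = 86.93°.
Daylight = 2H₀/(2π) × 24.00 h = (1.5173/π) × 24.00 = 11.59 h.

11.59 h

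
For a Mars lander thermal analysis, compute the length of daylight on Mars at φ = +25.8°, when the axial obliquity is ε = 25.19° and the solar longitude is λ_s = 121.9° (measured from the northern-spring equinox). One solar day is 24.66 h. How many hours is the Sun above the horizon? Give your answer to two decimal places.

13.81 h

Solar declination: sin δ = sin ε · sin λ_s = sin 25.19° × sin 121.9° = 0.36134, so δ = +21.183°.
cos H₀ = −tan φ · tan δ = −tan(+25.8°) × tan(+21.183°) = -0.1873, so H₀ = 1.7592 rad = 100.80°.
Daylight = 2H₀/(2π) × 24.66 h = (1.7592/π) × 24.66 = 13.81 h.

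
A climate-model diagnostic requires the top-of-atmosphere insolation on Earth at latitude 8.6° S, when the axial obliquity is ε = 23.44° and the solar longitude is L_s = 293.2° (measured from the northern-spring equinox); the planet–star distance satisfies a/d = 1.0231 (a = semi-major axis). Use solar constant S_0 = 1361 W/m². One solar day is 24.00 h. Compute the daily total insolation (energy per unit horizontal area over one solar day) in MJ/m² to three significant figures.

Solar declination: sin δ = sin ε · sin L_s = sin 23.44° × sin 293.2° = -0.36562, so δ = -21.446°.
cos h₀ = −tan(-8.6°) tan(-21.446°) = -0.0594, h₀ = 1.6302 rad.
Bracket: h₀ sin ϕ sin δ + cos ϕ cos δ sin h₀ = 1.6302×-0.14954×-0.36562 + 0.98876×0.93076×0.99823 = 0.089131 + 0.918669 = 1.007800.
Inverse-square distance factor (a/d)² = 1.0231² = 1.046734.
Q̄ = (S_0/π) × 1.046734 × [bracket] = (1361/π) × 1.046734 × 1.007800 = 457.00 W/m².
Daily total = Q̄ × 24.00 h × 3600 s/h = 457.00 × 24.00 × 3600 / 10⁶ = 39.48 MJ/m².

39.5 MJ/m²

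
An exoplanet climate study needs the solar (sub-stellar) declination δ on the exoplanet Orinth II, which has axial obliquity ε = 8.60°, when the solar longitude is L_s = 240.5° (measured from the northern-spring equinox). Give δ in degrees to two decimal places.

sin δ = sin ε · sin L_s = sin 8.60° × sin 240.5° = -0.130149.
δ = arcsin(-0.130149) = -7.48°.

δ = -7.48°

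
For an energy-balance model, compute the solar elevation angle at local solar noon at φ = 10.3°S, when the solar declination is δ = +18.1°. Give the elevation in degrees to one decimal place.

At local noon the hour angle is zero, so the zenith angle equals |φ − δ| = |-10.3° − (+18.100°)| = 28.400°.
Elevation = 90° − 28.400° = 61.6°.

61.6°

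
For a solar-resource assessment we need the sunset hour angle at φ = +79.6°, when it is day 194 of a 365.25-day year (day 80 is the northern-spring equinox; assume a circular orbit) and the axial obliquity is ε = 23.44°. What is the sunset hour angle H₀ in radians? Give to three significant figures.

H₀ = 3.14 rad

Solar longitude: λ_s = 360° × (194 − 80)/365.25 = 112.361°.
sin δ = sin 23.44° × sin 112.361° = 0.36788, so δ = +21.585°.
Sunrise equation: cos H₀ = −tan φ · tan δ = -2.1556 ≤ −1, so the Sun never sets (polar day) and H₀ = π.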